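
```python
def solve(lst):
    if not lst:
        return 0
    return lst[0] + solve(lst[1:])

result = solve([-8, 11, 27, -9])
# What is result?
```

(-8) + 11 + 27 + (-9) + 0 = 21

Answer: 21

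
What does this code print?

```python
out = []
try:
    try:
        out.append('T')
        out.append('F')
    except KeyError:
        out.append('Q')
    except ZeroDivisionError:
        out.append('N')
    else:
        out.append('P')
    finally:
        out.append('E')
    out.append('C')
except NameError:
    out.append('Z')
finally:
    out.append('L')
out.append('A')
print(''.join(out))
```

Execution trace: 'T' (inner try body) → 'F' (inner try body, no exception) → 'P' (inner else) → 'E' (inner finally) → 'C' (try body, no exception) → 'L' (finally) → 'A' (after the try/except). Output: TFPECLA

Answer: TFPECLA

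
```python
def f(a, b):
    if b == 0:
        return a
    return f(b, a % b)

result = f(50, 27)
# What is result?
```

f(50, 27) -> f(27, 23) -> f(23, 4) -> f(4, 3) -> f(3, 1) -> f(1, 0) -> 1

Answer: 1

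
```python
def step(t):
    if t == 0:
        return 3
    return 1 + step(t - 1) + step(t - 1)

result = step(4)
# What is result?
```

step(t) = 1 + 2·step(t-1), step(0)=3. Closed form: (3+1)·2^4 - 1 = 63.

Answer: 63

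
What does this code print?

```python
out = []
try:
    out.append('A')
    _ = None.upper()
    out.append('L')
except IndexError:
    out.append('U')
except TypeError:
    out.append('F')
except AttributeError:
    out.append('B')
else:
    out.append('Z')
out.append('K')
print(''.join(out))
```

Execution trace: 'A' (try body) → 'B' (except AttributeError) → 'K' (after the try/except). Output: ABK

Answer: ABK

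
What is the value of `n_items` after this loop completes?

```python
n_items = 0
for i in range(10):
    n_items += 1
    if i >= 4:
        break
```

Loop breaks when i reaches 4, n_items is 5
`n_items` takes the values: 0 → 1 → 2 → 3 → 4 → 5

Answer: 5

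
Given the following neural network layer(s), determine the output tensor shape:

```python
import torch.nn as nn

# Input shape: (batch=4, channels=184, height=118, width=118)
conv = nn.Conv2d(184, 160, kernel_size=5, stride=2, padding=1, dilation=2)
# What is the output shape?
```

Input: (4, 184, 118, 118) -> Output: (4, 160, 56, 56)

Answer: (4, 160, 56, 56)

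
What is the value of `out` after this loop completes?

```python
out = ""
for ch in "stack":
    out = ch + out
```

Reverse 'stack'
`out` takes the values: "" → "s" → "ts" → "ats" → "cats" → "kcats"

Answer: "kcats"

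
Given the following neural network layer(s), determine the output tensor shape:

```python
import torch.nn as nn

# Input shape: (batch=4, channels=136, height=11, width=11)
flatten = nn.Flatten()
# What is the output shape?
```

Input: (4, 136, 11, 11) -> Output: (4, 16456)

Answer: (4, 16456)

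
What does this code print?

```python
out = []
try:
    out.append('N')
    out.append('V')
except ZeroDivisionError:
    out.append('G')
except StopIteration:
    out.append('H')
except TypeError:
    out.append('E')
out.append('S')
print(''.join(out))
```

Execution trace: 'N' (try body) → 'V' (try body, no exception) → 'S' (after the try/except). Output: NVS

Answer: NVS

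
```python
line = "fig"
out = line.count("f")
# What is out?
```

Trace:
`line = "fig"` → line = 'fig'
`out = line.count("f")` → out = 1
So out = 1

Answer: 1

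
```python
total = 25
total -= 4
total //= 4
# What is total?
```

Trace:
`total = 25` → total = 25
`total -= 4` → total = 21
`total //= 4` → total = 5
So total = 5

Answer: 5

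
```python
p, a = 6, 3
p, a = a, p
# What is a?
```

Trace:
`p, a = 6, 3` → p = 6; a = 3
`p, a = a, p` → p = 3; a = 6
So a = 6

Answer: 6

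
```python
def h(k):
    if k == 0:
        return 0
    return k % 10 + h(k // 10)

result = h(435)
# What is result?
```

Sum of digits of 435: 5 + 3 + 4 = 12

Answer: 12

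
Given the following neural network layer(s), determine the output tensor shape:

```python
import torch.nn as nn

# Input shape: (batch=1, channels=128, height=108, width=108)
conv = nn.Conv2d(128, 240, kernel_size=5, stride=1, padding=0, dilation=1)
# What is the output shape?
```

Input: (1, 128, 108, 108) -> Output: (1, 240, 104, 104)

Answer: (1, 240, 104, 104)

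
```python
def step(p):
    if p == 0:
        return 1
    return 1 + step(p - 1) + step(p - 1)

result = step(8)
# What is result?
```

step(p) = 1 + 2·step(p-1), step(0)=1. Closed form: (1+1)·2^8 - 1 = 511.

Answer: 511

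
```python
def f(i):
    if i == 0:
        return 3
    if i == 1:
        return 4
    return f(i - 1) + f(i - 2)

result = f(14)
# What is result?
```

Build up from base cases: f(0)=3, f(1)=4, f(2)=7, f(3)=11, f(4)=18, f(5)=29, f(6)=47, ..., f(14)=2207

Answer: 2207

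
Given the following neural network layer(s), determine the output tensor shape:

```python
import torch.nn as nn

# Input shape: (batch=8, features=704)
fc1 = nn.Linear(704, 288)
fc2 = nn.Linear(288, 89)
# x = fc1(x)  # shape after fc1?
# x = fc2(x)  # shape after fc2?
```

Input: (8, 704) -> after fc1: (8, 288) -> Output: (8, 89)

Answer: (8, 89)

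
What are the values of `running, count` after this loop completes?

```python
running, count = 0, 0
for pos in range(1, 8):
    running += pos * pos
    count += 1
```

Sum of squares and count
`running, count` takes the values: (0, 0) → (1, 0) → (1, 1) → (5, 1) → (5, 2) → (14, 2) → (14, 3) → (30, 3) → (30, 4) → (55, 4) → (55, 5) → (91, 5) → (91, 6) → (140, 6) → (140, 7)

Answer: 140, 7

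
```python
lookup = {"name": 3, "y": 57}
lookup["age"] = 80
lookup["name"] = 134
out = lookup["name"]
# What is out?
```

Trace:
`lookup = {"name": 3, "y": 57}` → lookup = {'name': 3, 'y': 57}
`lookup["age"] = 80` → lookup = {'name': 3, 'y': 57, 'age': 80}
`lookup["name"] = 134` → lookup = {'name': 134, 'y': 57, 'age': 80}
`out = lookup["name"]` → out = 134
So out = 134

Answer: 134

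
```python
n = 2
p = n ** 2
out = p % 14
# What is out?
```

Trace:
`n = 2` → n = 2
`p = n ** 2` → p = 4
`out = p % 14` → out = 4
So out = 4

Answer: 4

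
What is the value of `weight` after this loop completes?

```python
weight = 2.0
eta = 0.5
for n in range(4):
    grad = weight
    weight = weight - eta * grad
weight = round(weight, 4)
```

Gradient descent: w = 2.0 * (1 - 0.5)^4
`weight` takes the values: 2.0 → 1.0 → 0.5 → 0.25 → 0.125

Answer: 0.125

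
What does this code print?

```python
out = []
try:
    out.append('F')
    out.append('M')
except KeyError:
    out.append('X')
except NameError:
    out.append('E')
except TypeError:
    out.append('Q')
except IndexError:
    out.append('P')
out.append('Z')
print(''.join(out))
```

Execution trace: 'F' (try body) → 'M' (try body, no exception) → 'Z' (after the try/except). Output: FMZ

Answer: FMZ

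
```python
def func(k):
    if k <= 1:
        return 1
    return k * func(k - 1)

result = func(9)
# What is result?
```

func(9) = 9 * 8 * 7 * 6 * 5 * 4 * 3 * 2 * 1 = 362880

Answer: 362880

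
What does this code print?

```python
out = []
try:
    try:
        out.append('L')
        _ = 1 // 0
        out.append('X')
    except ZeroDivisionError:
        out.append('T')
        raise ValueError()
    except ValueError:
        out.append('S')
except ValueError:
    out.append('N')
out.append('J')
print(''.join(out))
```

Execution trace: 'L' (inner try body) → 'T' (inner except ZeroDivisionError) → 'N' (outer except ValueError) → 'J' (after the try/except). Output: LTNJ

Answer: LTNJ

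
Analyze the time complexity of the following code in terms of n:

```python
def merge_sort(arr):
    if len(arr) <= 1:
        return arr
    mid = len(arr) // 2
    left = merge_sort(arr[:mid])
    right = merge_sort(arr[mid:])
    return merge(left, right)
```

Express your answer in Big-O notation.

This is Merge sort. Time complexity: O(n log n).

Answer: O(n log n)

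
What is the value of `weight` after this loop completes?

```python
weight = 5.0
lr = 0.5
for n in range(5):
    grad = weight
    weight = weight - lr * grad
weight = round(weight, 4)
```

Gradient descent: w = 5.0 * (1 - 0.5)^5
`weight` takes the values: 5.0 → 2.5 → 1.25 → 0.625 → 0.3125 → 0.15625 → 0.1562

Answer: 0.1562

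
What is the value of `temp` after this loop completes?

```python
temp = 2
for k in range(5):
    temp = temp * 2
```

Multiply by 2, 5 times: 2 * 2^5 = 64
`temp` takes the values: 2 → 4 → 8 → 16 → 32 → 64

Answer: 64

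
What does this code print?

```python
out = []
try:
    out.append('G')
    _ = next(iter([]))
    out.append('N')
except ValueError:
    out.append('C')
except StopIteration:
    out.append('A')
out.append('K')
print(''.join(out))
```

Execution trace: 'G' (try body) → 'A' (except StopIteration) → 'K' (after the try/except). Output: GAK

Answer: GAK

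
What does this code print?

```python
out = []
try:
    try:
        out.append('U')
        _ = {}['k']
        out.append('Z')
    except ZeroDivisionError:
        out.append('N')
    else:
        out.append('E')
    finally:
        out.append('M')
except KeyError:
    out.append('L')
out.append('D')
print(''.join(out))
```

Execution trace: 'U' (try body) → 'M' (finally) → 'L' (outer except KeyError) → 'D' (after the try/except). Output: UMLD

Answer: UMLD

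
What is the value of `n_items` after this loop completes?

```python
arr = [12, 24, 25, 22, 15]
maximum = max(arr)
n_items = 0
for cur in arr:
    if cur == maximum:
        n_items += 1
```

Count of max value 25 in [12, 24, 25, 22, 15]
`n_items` takes the values: 0 → 1

Answer: 1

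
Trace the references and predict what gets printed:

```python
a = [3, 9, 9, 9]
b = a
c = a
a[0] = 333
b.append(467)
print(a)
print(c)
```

Key concept: multiple aliases.
Step by step:
`a = [3, 9, 9, 9]` → a = [3, 9, 9, 9]
`b = a` → b = [3, 9, 9, 9] (same object as a)
`c = a` → c = [3, 9, 9, 9] (same object as a, b)
`a[0] = 333` → a = [333, 9, 9, 9] (same object as b, c); b = [333, 9, 9, 9] (same object as a, c); c = [333, 9, 9, 9] (same object as a, b)
`b.append(467)` → a = [333, 9, 9, 9, 467] (same object as b, c); b = [333, 9, 9, 9, 467] (same object as a, c); c = [333, 9, 9, 9, 467] (same object as a, b)
`print(a)` → prints [333, 9, 9, 9, 467]
`print(c)` → prints [333, 9, 9, 9, 467]

Answer:
[333, 9, 9, 9, 467]
[333, 9, 9, 9, 467]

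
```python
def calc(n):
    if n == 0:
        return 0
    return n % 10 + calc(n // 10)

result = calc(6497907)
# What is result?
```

Sum of digits of 6497907: 7 + 0 + 9 + 7 + 9 + 4 + 6 = 42

Answer: 42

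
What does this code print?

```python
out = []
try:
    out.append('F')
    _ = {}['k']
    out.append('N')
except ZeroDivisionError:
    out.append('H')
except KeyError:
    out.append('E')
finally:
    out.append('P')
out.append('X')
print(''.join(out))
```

Execution trace: 'F' (try body) → 'E' (except KeyError) → 'P' (finally) → 'X' (after the try/except). Output: FEPX

Answer: FEPX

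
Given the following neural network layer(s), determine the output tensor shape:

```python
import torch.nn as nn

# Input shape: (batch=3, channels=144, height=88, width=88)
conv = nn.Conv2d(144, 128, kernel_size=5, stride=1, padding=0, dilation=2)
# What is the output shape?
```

Input: (3, 144, 88, 88) -> Output: (3, 128, 80, 80)

Answer: (3, 128, 80, 80)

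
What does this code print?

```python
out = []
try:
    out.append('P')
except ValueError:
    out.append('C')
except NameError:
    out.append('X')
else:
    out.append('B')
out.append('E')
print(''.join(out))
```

Execution trace: 'P' (try body, no exception) → 'B' (else) → 'E' (after the try/except). Output: PBE

Answer: PBE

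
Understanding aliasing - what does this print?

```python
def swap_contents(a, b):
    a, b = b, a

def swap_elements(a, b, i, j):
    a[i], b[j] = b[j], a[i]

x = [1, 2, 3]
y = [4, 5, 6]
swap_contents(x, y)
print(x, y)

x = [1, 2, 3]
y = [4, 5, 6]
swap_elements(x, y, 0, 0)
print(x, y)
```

Key concept: parameter rebinding vs mutation.
Step by step:
`x = [1, 2, 3]` → x = [1, 2, 3]
`y = [4, 5, 6]` → y = [4, 5, 6]
`swap_contents(x, y)` → no visible change to tracked variables
`print(x, y)` → prints [1, 2, 3] [4, 5, 6]
`x = [1, 2, 3]` → x = [1, 2, 3]
`y = [4, 5, 6]` → y = [4, 5, 6]
`swap_elements(x, y, 0, 0)` → x = [4, 2, 3]; y = [1, 5, 6]
`print(x, y)` → prints [4, 2, 3] [1, 5, 6]

Answer:
[1, 2, 3] [4, 5, 6]
[4, 2, 3] [1, 5, 6]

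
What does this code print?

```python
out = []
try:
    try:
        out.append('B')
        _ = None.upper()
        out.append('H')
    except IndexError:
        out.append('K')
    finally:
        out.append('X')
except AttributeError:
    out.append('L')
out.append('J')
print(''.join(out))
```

Execution trace: 'B' (try body) → 'X' (finally) → 'L' (outer except AttributeError) → 'J' (after the try/except). Output: BXLJ

Answer: BXLJ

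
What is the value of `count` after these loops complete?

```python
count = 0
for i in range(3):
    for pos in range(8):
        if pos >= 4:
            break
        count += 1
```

Inner breaks at 4, outer runs 3 times
`count` takes the values: 0 → 1 → 2 → 3 → 4 → 5 → 6 → 7 → 8 → 9 → 10 → 11 → 12

Answer: 12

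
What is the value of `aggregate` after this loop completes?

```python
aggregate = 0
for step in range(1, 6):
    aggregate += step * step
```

Sum of squares 1² to 5² = 55
`aggregate` takes the values: 0 → 1 → 5 → 14 → 30 → 55

Answer: 55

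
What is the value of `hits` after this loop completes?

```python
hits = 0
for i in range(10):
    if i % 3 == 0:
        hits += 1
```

Count numbers divisible by 3 in range(10)
`hits` takes the values: 0 → 1 → 2 → 3 → 4

Answer: 4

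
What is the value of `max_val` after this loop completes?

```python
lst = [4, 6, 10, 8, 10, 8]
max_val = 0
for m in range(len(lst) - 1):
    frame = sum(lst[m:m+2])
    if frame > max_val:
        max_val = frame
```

Max sum of 2-element window in [4, 6, 10, 8, 10, 8]
`max_val` takes the values: 0 → 10 → 16 → 18

Answer: 18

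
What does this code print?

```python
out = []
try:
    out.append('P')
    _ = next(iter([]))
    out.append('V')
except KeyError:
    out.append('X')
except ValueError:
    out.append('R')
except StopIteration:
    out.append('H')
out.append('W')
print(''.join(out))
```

Execution trace: 'P' (try body) → 'H' (except StopIteration) → 'W' (after the try/except). Output: PHW

Answer: PHW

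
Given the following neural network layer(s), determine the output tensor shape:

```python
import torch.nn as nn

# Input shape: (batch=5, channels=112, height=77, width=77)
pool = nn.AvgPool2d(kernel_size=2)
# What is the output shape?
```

Input: (5, 112, 77, 77) -> Output: (5, 112, 38, 38)

Answer: (5, 112, 38, 38)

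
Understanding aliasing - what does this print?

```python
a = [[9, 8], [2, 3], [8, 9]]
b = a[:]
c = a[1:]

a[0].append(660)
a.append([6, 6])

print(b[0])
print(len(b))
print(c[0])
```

Key concept: slice with nested mutation.
Step by step:
`a = [[9, 8], [2, 3], [8, 9]]` → a = [[9, 8], [2, 3], [8, 9]]
`b = a[:]` → b = [[9, 8], [2, 3], [8, 9]]
`c = a[1:]` → c = [[2, 3], [8, 9]]
`a[0].append(660)` → a = [[9, 8, 660], [2, 3], [8, 9]]; b = [[9, 8, 660], [2, 3], [8, 9]]
`a.append([6, 6])` → a = [[9, 8, 660], [2, 3], [8, 9], [6, 6]]
`print(b[0])` → prints [9, 8, 660]
`print(len(b))` → prints 3
`print(c[0])` → prints [2, 3]

Answer:
[9, 8, 660]
3
[2, 3]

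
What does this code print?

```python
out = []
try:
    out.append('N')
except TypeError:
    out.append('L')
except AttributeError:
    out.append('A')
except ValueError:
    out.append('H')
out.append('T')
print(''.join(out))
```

Execution trace: 'N' (try body, no exception) → 'T' (after the try/except). Output: NT

Answer: NT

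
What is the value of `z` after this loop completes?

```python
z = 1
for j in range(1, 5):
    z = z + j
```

Start at 1, add 1 through 4
`z` takes the values: 1 → 2 → 4 → 7 → 11

Answer: 11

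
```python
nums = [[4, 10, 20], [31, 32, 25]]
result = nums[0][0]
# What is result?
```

Trace:
`nums = [[4, 10, 20], [31, 32, 25]]` → nums = [[4, 10, 20], [31, 32, 25]]
`result = nums[0][0]` → result = 4
So result = 4

Answer: 4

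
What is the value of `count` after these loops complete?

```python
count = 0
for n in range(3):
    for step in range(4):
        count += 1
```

3 * 4 = 12
`count` takes the values: 0 → 1 → 2 → 3 → 4 → 5 → 6 → 7 → 8 → 9 → 10 → 11 → 12

Answer: 12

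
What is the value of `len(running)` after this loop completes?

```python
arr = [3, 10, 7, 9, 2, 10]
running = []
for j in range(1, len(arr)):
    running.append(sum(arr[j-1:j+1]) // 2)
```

Number of 2-element averages
`running` takes the values: [] → [6] → [6, 8] → [6, 8, 8] → [6, 8, 8, 5] → [6, 8, 8, 5, 6]
So `len(running)` = 5

Answer: 5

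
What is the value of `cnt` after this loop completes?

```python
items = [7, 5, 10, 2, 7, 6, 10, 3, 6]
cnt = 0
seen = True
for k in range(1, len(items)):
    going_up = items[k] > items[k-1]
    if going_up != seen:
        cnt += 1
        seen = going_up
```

Count direction changes in [7, 5, 10, 2, 7, 6, 10, 3, 6]
`cnt` takes the values: 0 → 1 → 2 → 3 → 4 → 5 → 6 → 7 → 8

Answer: 8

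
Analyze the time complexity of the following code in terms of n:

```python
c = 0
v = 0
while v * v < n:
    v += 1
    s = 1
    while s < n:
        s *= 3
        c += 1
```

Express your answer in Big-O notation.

Each loop level contributes: √n × log n. Multiplying the contributions gives O(√n log n).

Answer: O(√n log n)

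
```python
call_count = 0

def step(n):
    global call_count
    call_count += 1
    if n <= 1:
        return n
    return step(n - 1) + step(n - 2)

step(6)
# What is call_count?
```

Calls(n) = 1 + Calls(n-1) + Calls(n-2); Calls(0)=Calls(1)=1. For n=6 this gives 25.

Answer: 25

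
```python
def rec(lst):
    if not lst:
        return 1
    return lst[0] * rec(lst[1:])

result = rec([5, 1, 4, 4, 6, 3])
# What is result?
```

Product over [5, 1, 4, 4, 6, 3] = 5 * 1 * 4 * 4 * 6 * 3 = 1440

Answer: 1440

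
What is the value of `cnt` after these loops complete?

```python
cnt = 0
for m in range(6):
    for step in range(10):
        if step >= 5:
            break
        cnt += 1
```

Inner breaks at 5, outer runs 6 times
`cnt` takes the values: 0 → 1 → 2 → 3 → 4 → 5 → 6 → 7 → 8 → 9 → 10 → 11 → 12 → 13 → 14 → 15 → 16 → 17 → 18 → 19 → 20 → 21 → 22 → 23 → 24 → 25 → 26 → 27 → 28 → 29 → 30

Answer: 30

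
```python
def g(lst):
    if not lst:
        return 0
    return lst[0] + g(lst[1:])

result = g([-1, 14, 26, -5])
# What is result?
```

(-1) + 14 + 26 + (-5) + 0 = 34

Answer: 34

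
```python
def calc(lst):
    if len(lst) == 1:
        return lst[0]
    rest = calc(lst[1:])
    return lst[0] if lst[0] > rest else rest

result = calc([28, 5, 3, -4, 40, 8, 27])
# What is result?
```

Recursive max over [28, 5, 3, -4, 40, 8, 27] = 40

Answer: 40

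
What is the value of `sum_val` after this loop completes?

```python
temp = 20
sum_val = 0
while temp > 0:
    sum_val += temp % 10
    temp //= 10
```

Sum digits of 20
`sum_val` takes the values: 0 → 2

Answer: 2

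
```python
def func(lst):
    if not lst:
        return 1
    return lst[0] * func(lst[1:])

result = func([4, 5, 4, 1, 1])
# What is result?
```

Product over [4, 5, 4, 1, 1] = 4 * 5 * 4 * 1 * 1 = 80

Answer: 80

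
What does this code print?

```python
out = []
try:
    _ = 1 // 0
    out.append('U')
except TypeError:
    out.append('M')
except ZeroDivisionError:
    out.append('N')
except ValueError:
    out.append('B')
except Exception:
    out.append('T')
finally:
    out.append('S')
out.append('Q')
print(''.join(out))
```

Execution trace: 'N' (except ZeroDivisionError) → 'S' (finally) → 'Q' (after the try/except). Output: NSQ

Answer: NSQ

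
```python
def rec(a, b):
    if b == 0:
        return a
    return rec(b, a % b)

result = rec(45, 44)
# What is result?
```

rec(45, 44) -> rec(44, 1) -> rec(1, 0) -> 1

Answer: 1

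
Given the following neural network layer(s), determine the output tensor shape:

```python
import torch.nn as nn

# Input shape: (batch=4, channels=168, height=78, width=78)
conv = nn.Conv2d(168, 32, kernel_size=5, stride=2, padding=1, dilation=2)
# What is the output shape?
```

Input: (4, 168, 78, 78) -> Output: (4, 32, 36, 36)

Answer: (4, 32, 36, 36)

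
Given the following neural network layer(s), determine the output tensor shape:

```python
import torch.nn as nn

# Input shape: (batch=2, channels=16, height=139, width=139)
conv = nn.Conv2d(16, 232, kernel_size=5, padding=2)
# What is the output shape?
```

Input: (2, 16, 139, 139) -> Output: (2, 232, 139, 139)

Answer: (2, 232, 139, 139)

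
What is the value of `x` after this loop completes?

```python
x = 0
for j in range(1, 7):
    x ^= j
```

XOR of 1 to 6
`x` takes the values: 0 → 1 → 3 → 0 → 4 → 1 → 7

Answer: 7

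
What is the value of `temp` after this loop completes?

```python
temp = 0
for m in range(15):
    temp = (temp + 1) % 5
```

Increment mod 5, 15 times = 0
`temp` takes the values: 0 → 1 → 2 → 3 → 4 → 0 → 1 → 2 → 3 → 4 → 0 → 1 → 2 → 3 → 4 → 0

Answer: 0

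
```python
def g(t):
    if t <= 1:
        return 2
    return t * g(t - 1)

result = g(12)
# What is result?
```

g(12) = 12 * 11 * 10 * 9 * 8 * 7 * 6 * 5 * 4 * 3 * 2 * 2 = 958003200

Answer: 958003200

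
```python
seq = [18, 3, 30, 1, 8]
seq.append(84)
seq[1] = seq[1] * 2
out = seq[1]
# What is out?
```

Trace:
`seq = [18, 3, 30, 1, 8]` → seq = [18, 3, 30, 1, 8]
`seq.append(84)` → seq = [18, 3, 30, 1, 8, 84]
`seq[1] = seq[1] * 2` → seq = [18, 6, 30, 1, 8, 84]
`out = seq[1]` → out = 6
So out = 6

Answer: 6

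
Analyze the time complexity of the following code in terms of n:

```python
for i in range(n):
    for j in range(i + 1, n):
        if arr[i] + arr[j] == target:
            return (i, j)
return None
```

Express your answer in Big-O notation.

This is Two sum brute force. Time complexity: O(n²).

Answer: O(n²)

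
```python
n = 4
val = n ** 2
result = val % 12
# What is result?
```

Trace:
`n = 4` → n = 4
`val = n ** 2` → val = 16
`result = val % 12` → result = 4
So result = 4

Answer: 4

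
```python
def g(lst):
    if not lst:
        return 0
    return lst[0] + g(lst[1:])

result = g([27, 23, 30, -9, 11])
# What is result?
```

27 + 23 + 30 + (-9) + 11 + 0 = 82

Answer: 82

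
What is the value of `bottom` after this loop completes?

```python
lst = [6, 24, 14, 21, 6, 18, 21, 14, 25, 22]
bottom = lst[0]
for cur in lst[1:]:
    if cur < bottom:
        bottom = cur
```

Minimum of [6, 24, 14, 21, 6, 18, 21, 14, 25, 22]
`bottom` takes the values: 6

Answer: 6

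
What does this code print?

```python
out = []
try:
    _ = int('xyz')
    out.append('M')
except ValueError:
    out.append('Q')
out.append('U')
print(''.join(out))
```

Execution trace: 'Q' (except ValueError) → 'U' (after the try/except). Output: QU

Answer: QU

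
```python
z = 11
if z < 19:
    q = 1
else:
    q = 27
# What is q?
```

Trace:
`z = 11` → z = 11
`if z < 19: ...` → z < 19 is True → q = 1
So q = 1

Answer: 1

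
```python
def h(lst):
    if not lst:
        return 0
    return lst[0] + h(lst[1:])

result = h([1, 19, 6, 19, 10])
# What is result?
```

1 + 19 + 6 + 19 + 10 + 0 = 55

Answer: 55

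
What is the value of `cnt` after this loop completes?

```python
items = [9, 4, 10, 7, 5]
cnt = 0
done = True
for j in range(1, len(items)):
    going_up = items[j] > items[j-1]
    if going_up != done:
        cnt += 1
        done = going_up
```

Count direction changes in [9, 4, 10, 7, 5]
`cnt` takes the values: 0 → 1 → 2 → 3

Answer: 3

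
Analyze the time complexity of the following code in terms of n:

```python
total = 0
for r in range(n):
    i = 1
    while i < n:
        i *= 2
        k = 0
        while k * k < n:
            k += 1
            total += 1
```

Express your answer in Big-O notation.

Each loop level contributes: n × log n × √n. Multiplying the contributions gives O(n√n log n).

Answer: O(n√n log n)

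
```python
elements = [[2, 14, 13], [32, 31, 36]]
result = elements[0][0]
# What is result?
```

Trace:
`elements = [[2, 14, 13], [32, 31, 36]]` → elements = [[2, 14, 13], [32, 31, 36]]
`result = elements[0][0]` → result = 2
So result = 2

Answer: 2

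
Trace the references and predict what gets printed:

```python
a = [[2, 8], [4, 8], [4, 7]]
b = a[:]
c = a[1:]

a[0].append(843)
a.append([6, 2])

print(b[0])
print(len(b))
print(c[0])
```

Key concept: slice with nested mutation.
Step by step:
`a = [[2, 8], [4, 8], [4, 7]]` → a = [[2, 8], [4, 8], [4, 7]]
`b = a[:]` → b = [[2, 8], [4, 8], [4, 7]]
`c = a[1:]` → c = [[4, 8], [4, 7]]
`a[0].append(843)` → a = [[2, 8, 843], [4, 8], [4, 7]]; b = [[2, 8, 843], [4, 8], [4, 7]]
`a.append([6, 2])` → a = [[2, 8, 843], [4, 8], [4, 7], [6, 2]]
`print(b[0])` → prints [2, 8, 843]
`print(len(b))` → prints 3
`print(c[0])` → prints [4, 8]

Answer:
[2, 8, 843]
3
[4, 8]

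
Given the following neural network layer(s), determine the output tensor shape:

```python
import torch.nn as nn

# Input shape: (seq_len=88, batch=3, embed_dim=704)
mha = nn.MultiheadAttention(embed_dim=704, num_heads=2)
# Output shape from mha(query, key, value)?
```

Input: (88, 3, 704) -> Output: (88, 3, 704)

Answer: (88, 3, 704)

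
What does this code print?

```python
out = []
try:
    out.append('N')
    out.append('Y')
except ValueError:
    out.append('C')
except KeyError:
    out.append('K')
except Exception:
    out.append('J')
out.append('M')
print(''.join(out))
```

Execution trace: 'N' (try body) → 'Y' (try body, no exception) → 'M' (after the try/except). Output: NYM

Answer: NYM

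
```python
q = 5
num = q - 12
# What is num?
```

Trace:
`q = 5` → q = 5
`num = q - 12` → num = -7
So num = -7

Answer: -7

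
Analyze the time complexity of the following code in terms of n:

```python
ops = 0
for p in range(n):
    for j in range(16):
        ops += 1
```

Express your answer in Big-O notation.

Each loop level contributes: n × 1. Multiplying the contributions gives O(n).

Answer: O(n)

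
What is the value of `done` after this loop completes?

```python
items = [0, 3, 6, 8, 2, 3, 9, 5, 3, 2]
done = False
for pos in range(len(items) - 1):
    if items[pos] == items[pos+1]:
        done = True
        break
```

Check consecutive duplicates in [0, 3, 6, 8, 2, 3, 9, 5, 3, 2]
`done` takes the values: False

Answer: False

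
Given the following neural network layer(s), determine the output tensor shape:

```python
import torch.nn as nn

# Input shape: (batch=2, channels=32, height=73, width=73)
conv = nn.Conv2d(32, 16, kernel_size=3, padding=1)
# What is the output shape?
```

Input: (2, 32, 73, 73) -> Output: (2, 16, 73, 73)

Answer: (2, 16, 73, 73)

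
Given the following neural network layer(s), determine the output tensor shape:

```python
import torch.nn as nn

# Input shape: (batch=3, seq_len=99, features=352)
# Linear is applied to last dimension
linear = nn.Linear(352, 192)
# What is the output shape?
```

Input: (3, 99, 352) -> Output: (3, 99, 192)

Answer: (3, 99, 192)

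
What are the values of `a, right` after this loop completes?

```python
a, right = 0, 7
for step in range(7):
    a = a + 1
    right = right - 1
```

a goes 0→7, right goes 7→0
`a, right` takes the values: (0, 7) → (1, 7) → (1, 6) → (2, 6) → (2, 5) → (3, 5) → (3, 4) → (4, 4) → (4, 3) → (5, 3) → (5, 2) → (6, 2) → (6, 1) → (7, 1) → (7, 0)

Answer: 7, 0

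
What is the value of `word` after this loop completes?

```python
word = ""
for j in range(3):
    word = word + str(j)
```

Concatenate digits 0 to 2
`word` takes the values: "" → "0" → "01" → "012"

Answer: "012"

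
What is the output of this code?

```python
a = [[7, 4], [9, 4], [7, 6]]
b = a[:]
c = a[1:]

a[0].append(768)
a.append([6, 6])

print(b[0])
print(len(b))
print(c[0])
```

Key concept: slice with nested mutation.
Step by step:
`a = [[7, 4], [9, 4], [7, 6]]` → a = [[7, 4], [9, 4], [7, 6]]
`b = a[:]` → b = [[7, 4], [9, 4], [7, 6]]
`c = a[1:]` → c = [[9, 4], [7, 6]]
`a[0].append(768)` → a = [[7, 4, 768], [9, 4], [7, 6]]; b = [[7, 4, 768], [9, 4], [7, 6]]
`a.append([6, 6])` → a = [[7, 4, 768], [9, 4], [7, 6], [6, 6]]
`print(b[0])` → prints [7, 4, 768]
`print(len(b))` → prints 3
`print(c[0])` → prints [9, 4]

Answer:
[7, 4, 768]
3
[9, 4]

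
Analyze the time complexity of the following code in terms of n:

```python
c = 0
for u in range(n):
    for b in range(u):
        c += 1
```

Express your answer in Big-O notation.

Each loop level contributes: n × n. Multiplying the contributions gives O(n^2).

Answer: O(n^2)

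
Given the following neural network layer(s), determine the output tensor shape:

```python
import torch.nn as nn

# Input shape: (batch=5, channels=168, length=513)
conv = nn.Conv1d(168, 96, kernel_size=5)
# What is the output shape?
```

Input: (5, 168, 513) -> Output: (5, 96, 509)

Answer: (5, 96, 509)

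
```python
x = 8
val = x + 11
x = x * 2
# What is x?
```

Trace:
`x = 8` → x = 8
`val = x + 11` → val = 19
`x = x * 2` → x = 16
So x = 16

Answer: 16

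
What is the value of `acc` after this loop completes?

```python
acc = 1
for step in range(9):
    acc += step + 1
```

Start at 1, add 1 to 9 = 46
`acc` takes the values: 1 → 2 → 4 → 7 → 11 → 16 → 22 → 29 → 37 → 46

Answer: 46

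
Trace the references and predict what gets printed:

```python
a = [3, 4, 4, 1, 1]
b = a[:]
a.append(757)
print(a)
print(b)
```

Key concept: slice [:] creates copy.
Step by step:
`a = [3, 4, 4, 1, 1]` → a = [3, 4, 4, 1, 1]
`b = a[:]` → b = [3, 4, 4, 1, 1]
`a.append(757)` → a = [3, 4, 4, 1, 1, 757]
`print(a)` → prints [3, 4, 4, 1, 1, 757]
`print(b)` → prints [3, 4, 4, 1, 1]

Answer:
[3, 4, 4, 1, 1, 757]
[3, 4, 4, 1, 1]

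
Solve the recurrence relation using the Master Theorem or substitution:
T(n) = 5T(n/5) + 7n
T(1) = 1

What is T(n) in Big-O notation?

By Master Theorem: a=5, b=5, f(n)=7n. Since log_5(5) = 1 and f(n) = Θ(n^1), Case 2 applies. T(n) = O(n log n).

Answer: O(n log n)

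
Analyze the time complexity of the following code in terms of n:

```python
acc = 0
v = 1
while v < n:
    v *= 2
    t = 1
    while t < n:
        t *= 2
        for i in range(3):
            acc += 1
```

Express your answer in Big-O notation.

Each loop level contributes: log n × log n × 1. Multiplying the contributions gives O(log² n).

Answer: O(log² n)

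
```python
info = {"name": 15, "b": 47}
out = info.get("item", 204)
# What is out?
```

Trace:
`info = {"name": 15, "b": 47}` → info = {'name': 15, 'b': 47}
`out = info.get("item", 204)` → out = 204
So out = 204

Answer: 204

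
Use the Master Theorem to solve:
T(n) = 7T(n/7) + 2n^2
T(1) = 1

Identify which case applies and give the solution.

a=7, b=7, f(n)=2n^2. log_7(7) = 1. Since c=2 > 1 and the regularity condition holds (7(n/7)^2 = (7/7^2)n^2 with 7/7^2 < 1), Case 3 applies: T(n) = Θ(f(n)) = O(n^2).

Answer: O(n^2) - Case 3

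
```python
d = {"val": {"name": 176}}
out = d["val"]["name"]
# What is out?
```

Trace:
`d = {"val": {"name": 176}}` → d = {'val': {'name': 176}}
`out = d["val"]["name"]` → out = 176
So out = 176

Answer: 176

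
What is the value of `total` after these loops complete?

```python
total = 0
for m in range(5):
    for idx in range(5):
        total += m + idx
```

Sum of all m+idx for m,idx in 5x5
`total` takes the values: 0 → 1 → 3 → 6 → 10 → 11 → 13 → 16 → 20 → 25 → 27 → 30 → 34 → 39 → 45 → 48 → 52 → 57 → 63 → 70 → 74 → 79 → 85 → 92 → 100

Answer: 100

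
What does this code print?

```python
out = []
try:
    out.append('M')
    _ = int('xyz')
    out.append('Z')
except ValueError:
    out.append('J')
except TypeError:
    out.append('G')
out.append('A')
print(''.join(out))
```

Execution trace: 'M' (try body) → 'J' (except ValueError) → 'A' (after the try/except). Output: MJA

Answer: MJA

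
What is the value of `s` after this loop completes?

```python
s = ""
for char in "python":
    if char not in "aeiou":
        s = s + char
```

Remove vowels from 'python'
`s` takes the values: "" → "p" → "py" → "pyt" → "pyth" → "pythn"

Answer: "pythn"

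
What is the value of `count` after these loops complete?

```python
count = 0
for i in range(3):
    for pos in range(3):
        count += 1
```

3 * 3 = 9
`count` takes the values: 0 → 1 → 2 → 3 → 4 → 5 → 6 → 7 → 8 → 9

Answer: 9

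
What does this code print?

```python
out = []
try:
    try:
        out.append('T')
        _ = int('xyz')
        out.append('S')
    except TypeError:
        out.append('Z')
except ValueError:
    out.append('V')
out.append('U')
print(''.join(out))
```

Execution trace: 'T' (try body) → 'V' (outer except ValueError) → 'U' (after the try/except). Output: TVU

Answer: TVU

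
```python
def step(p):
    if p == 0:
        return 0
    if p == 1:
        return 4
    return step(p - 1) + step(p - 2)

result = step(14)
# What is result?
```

Build up from base cases: step(0)=0, step(1)=4, step(2)=4, step(3)=8, step(4)=12, step(5)=20, step(6)=32, ..., step(14)=1508

Answer: 1508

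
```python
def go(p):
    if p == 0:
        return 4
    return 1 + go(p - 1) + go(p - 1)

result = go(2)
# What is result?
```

go(p) = 1 + 2·go(p-1), go(0)=4. Closed form: (4+1)·2^2 - 1 = 19.

Answer: 19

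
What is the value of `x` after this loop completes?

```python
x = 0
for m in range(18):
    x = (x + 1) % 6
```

Increment mod 6, 18 times = 0
`x` takes the values: 0 → 1 → 2 → 3 → 4 → 5 → 0 → 1 → 2 → 3 → 4 → 5 → 0 → 1 → 2 → 3 → 4 → 5 → 0

Answer: 0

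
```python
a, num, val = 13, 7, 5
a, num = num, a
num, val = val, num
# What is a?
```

Trace:
`a, num, val = 13, 7, 5` → a = 13; num = 7; val = 5
`a, num = num, a` → a = 7; num = 13
`num, val = val, num` → num = 5; val = 13
So a = 7

Answer: 7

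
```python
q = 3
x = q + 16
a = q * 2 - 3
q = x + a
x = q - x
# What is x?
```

Trace:
`q = 3` → q = 3
`x = q + 16` → x = 19
`a = q * 2 - 3` → a = 3
`q = x + a` → q = 22
`x = q - x` → x = 3
So x = 3

Answer: 3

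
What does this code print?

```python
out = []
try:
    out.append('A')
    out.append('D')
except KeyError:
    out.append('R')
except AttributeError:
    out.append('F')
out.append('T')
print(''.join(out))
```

Execution trace: 'A' (try body) → 'D' (try body, no exception) → 'T' (after the try/except). Output: ADT

Answer: ADT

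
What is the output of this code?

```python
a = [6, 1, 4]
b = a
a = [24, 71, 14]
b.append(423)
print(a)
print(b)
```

Key concept: rebinding vs mutation: a is rebound to a new list, b still points at the original.
Step by step:
`a = [6, 1, 4]` → a = [6, 1, 4]
`b = a` → b = [6, 1, 4] (same object as a)
`a = [24, 71, 14]` → a = [24, 71, 14]
`b.append(423)` → b = [6, 1, 4, 423]
`print(a)` → prints [24, 71, 14]
`print(b)` → prints [6, 1, 4, 423]

Answer:
[24, 71, 14]
[6, 1, 4, 423]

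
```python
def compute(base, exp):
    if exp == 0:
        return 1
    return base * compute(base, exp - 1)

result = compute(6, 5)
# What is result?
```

compute(6, 5) = 6 * 6 * 6 * 6 * 6 = 7776

Answer: 7776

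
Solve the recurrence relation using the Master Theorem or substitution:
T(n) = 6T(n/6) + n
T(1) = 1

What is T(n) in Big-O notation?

By Master Theorem: a=6, b=6, f(n)=n. Since log_6(6) = 1 and f(n) = Θ(n^1), Case 2 applies. T(n) = O(n log n).

Answer: O(n log n)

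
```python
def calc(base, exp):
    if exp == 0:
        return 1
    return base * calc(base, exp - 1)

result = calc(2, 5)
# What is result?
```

calc(2, 5) = 2 * 2 * 2 * 2 * 2 = 32

Answer: 32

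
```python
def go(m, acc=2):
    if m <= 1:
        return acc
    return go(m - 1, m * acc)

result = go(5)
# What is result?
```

Accumulator trace (n, acc): (5, 2) -> (4, 10) -> (3, 40) -> (2, 120) -> (1, 240) -> return 240

Answer: 240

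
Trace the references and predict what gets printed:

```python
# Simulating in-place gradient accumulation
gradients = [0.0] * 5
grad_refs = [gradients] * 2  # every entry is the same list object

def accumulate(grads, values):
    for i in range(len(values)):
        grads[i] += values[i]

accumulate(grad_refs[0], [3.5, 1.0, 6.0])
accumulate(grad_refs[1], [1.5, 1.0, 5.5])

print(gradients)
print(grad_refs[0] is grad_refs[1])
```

Key concept: gradient accumulation aliasing.
Step by step:
`gradients = [0.0] * 5` → gradients = [0.0, 0.0, 0.0, 0.0, 0.0]
`grad_refs = [gradients] * 2` → grad_refs = [[0.0, 0.0, 0.0, 0.0, 0.0], [0.0, 0.0, 0.0, 0.0, 0.0]]
`accumulate(grad_refs[0], [3.5, 1.0, 6.0])` → gradients = [3.5, 1.0, 6.0, 0.0, 0.0]; grad_refs = [[3.5, 1.0, 6.0, 0.0, 0.0], [3.5, 1.0, 6.0, 0.0, 0.0]]
`accumulate(grad_refs[1], [1.5, 1.0, 5.5])` → gradients = [5.0, 2.0, 11.5, 0.0, 0.0]; grad_refs = [[5.0, 2.0, 11.5, 0.0, 0.0], [5.0, 2.0, 11.5, 0.0, 0.0]]
`print(gradients)` → prints [5.0, 2.0, 11.5, 0.0, 0.0]
`print(grad_refs[0] is grad_refs[1])` → prints True

Answer:
[5.0, 2.0, 11.5, 0.0, 0.0]
True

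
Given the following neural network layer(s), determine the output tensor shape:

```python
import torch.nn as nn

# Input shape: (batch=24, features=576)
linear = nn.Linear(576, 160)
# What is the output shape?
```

Input: (24, 576) -> Output: (24, 160)

Answer: (24, 160)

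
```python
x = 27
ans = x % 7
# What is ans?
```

Trace:
`x = 27` → x = 27
`ans = x % 7` → ans = 6
So ans = 6

Answer: 6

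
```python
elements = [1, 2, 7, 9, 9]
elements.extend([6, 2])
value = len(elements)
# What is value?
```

Trace:
`elements = [1, 2, 7, 9, 9]` → elements = [1, 2, 7, 9, 9]
`elements.extend([6, 2])` → elements = [1, 2, 7, 9, 9, 6, 2]
`value = len(elements)` → value = 7
So value = 7

Answer: 7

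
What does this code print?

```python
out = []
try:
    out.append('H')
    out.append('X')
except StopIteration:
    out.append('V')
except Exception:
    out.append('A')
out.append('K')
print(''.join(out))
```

Execution trace: 'H' (try body) → 'X' (try body, no exception) → 'K' (after the try/except). Output: HXK

Answer: HXK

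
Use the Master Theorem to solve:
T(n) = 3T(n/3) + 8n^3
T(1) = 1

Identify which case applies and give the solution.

a=3, b=3, f(n)=8n^3. log_3(3) = 1. Since c=3 > 1 and the regularity condition holds (3(n/3)^3 = (3/3^3)n^3 with 3/3^3 < 1), Case 3 applies: T(n) = Θ(f(n)) = O(n^3).

Answer: O(n^3) - Case 3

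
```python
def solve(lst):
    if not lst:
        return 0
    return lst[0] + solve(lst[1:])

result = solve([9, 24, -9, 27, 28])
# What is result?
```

9 + 24 + (-9) + 27 + 28 + 0 = 79

Answer: 79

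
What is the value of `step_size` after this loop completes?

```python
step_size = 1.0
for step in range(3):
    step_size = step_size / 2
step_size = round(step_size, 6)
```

Halving LR 3 times: 1 / 2^3
`step_size` takes the values: 1.0 → 0.5 → 0.25 → 0.125

Answer: 0.125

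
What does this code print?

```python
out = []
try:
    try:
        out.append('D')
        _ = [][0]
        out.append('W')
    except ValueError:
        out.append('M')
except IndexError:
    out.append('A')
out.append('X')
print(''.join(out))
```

Execution trace: 'D' (try body) → 'A' (outer except IndexError) → 'X' (after the try/except). Output: DAX

Answer: DAX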